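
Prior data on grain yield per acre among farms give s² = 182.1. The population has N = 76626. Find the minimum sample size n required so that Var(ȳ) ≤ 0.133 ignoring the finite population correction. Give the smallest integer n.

Without fpc, n₀ = s²/D = 182.1/0.133 = 1369.1729.
Rounding up, n = 1370.

1370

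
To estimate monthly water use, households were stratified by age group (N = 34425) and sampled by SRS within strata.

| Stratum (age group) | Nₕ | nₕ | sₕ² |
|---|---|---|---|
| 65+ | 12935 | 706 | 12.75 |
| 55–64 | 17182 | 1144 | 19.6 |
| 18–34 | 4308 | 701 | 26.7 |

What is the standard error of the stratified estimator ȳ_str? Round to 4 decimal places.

Var(ȳ_str) = Σₕ Wₕ²(1 − fₕ)sₕ²/nₕ with Wₕ = Nₕ/N, N = 34425.
65+: Wₕ = 0.37574437; term = 0.37574437²·(1 − 0.05458060)·12.75/706 = 0.0024105434.
55–64: Wₕ = 0.49911402; term = 0.49911402²·(1 − 0.06658131)·19.6/1144 = 0.0039838784.
18–34: Wₕ = 0.12514161; term = 0.12514161²·(1 − 0.16272052)·26.7/701 = 4.9942144 × 10^-4.
Sum = 0.0068938432.
SE = √(0.0068938432) = 0.0830.

0.0830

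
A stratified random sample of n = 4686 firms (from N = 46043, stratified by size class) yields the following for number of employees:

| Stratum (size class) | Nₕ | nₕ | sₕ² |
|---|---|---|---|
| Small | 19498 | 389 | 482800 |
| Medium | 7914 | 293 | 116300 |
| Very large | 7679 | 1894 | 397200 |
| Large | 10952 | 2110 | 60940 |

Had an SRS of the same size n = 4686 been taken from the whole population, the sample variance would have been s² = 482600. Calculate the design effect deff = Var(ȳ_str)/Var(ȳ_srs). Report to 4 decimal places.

2.5419

Var(ȳ_str) = Σ Wₕ²(1−fₕ)sₕ²/nₕ with Wₕ = Nₕ/46043:
  Small: (19498/46043)²·(1−389/19498)·482800/389 = 218.13154
  Medium: (7914/46043)²·(1−293/7914)·116300/293 = 11.292572
  Very large: (7679/46043)²·(1−1894/7679)·397200/1894 = 4.3945061
  Large: (10952/46043)²·(1−2110/10952)·60940/2110 = 1.3192792
  → Var(ȳ_str) = 235.1379.
Var(ȳ_srs) = (1 − 4686/46043)·482600/4686 = 92.506116.
deff = 235.1379 / 92.506116 = 2.5419.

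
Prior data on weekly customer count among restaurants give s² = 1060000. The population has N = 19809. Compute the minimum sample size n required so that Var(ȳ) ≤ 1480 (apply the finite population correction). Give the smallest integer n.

Without fpc, n₀ = s²/D = 1060000/1480 = 716.2162.
With fpc, (1 − n/N)·s²/n ≤ D requires n ≥ n₀/(1 + n₀/N) = 716.2162/(1 + 716.2162/19809) = 691.2242.
Rounding up, n = 692.

692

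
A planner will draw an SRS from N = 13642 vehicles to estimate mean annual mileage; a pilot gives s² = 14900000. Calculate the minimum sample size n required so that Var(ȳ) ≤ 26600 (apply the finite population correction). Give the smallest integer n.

Without fpc, n₀ = s²/D = 14900000/26600 = 560.1504.
With fpc, (1 − n/N)·s²/n ≤ D requires n ≥ n₀/(1 + n₀/N) = 560.1504/(1 + 560.1504/13642) = 538.0574.
Rounding up, n = 539.

539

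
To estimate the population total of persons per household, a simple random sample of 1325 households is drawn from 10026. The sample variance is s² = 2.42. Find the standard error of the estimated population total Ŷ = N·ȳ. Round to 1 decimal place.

399.2

Var(Ŷ) = N²·Var(ȳ) = N²·(1 − n/N)·s²/n.
f = 1325/10026 = 0.13215639; Var(ȳ) = 0.86784361·2.42/1325 = 0.0015850427.
Var(Ŷ) = 10026² · 0.0015850427 = 159329.56.
SE(Ŷ) = √(159329.56) = 399.2.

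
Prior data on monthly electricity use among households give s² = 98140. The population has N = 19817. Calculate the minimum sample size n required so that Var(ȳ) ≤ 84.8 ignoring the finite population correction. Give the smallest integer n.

1158

Without fpc, n₀ = s²/D = 98140/84.8 = 1157.3113.
Rounding up, n = 1158.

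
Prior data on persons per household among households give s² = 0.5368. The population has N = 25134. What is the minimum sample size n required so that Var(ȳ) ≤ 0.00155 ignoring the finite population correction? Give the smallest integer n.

Without fpc, n₀ = s²/D = 0.5368/0.00155 = 346.3226.
Rounding up, n = 347.

347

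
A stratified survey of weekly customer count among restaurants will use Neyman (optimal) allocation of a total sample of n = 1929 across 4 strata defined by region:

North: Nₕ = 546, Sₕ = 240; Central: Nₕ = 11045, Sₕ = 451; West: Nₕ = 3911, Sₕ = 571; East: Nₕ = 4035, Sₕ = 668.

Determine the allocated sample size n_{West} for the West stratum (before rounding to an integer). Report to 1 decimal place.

Neyman allocation: nₕ = n·NₕSₕ / Σⱼ NⱼSⱼ.
Σ NⱼSⱼ = 546·240 + 11045·451 + 3911·571 + 4035·668 = 1.0040896 × 10^7.
n_{West} = 1929·3911·571 / (1.0040896 × 10^7) = 429.0.

429.0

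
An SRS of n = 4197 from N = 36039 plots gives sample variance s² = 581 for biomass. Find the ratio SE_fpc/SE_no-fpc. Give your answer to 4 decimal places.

f = n/N = 4197/36039 = 0.11645717.
SE_no-fpc = √(s²/n) = 0.3720648; SE_fpc = √((1−f)s²/n) = 0.34972959.
Ratio = √(1−f) = 0.93996959.

0.9400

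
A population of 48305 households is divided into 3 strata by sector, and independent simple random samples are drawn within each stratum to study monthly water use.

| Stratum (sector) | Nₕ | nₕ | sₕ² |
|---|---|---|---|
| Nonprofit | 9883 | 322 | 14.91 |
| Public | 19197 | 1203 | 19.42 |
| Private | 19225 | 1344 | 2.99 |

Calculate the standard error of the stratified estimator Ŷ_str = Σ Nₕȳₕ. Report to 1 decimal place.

Var(Ŷ_str) = Σₕ Nₕ²(1 − fₕ)sₕ²/nₕ.
Nonprofit: 9883²·(1 − 322/9883)·14.91/322 = 4.3753609 × 10^6.
Public: 19197²·(1 − 1203/19197)·19.42/1203 = 5.5762814 × 10^6.
Private: 19225²·(1 − 1344/19225)·2.99/1344 = 764768.64.
Sum = 1.0716411 × 10^7.
SE = √(1.0716411 × 10^7) = 3273.6.

3273.6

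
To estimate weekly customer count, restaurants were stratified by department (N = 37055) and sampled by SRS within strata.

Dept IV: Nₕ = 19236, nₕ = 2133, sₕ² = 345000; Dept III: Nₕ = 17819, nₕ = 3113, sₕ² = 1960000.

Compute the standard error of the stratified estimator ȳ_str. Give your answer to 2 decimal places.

Var(ȳ_str) = Σₕ Wₕ²(1 − fₕ)sₕ²/nₕ with Wₕ = Nₕ/N, N = 37055.
Dept IV: Wₕ = 0.51912023; term = 0.51912023²·(1 − 0.11088584)·345000/2133 = 38.754458.
Dept III: Wₕ = 0.48087977; term = 0.48087977²·(1 − 0.17470116)·1960000/3113 = 120.16036.
Sum = 158.91482.
SE = √(158.91482) = 12.61.

12.61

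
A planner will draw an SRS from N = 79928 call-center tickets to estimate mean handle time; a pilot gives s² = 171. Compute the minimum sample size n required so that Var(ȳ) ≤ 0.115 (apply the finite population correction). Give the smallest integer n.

Without fpc, n₀ = s²/D = 171/0.115 = 1486.9565.
With fpc, (1 − n/N)·s²/n ≤ D requires n ≥ n₀/(1 + n₀/N) = 1486.9565/(1 + 1486.9565/79928) = 1459.7988.
Rounding up, n = 1460.

1460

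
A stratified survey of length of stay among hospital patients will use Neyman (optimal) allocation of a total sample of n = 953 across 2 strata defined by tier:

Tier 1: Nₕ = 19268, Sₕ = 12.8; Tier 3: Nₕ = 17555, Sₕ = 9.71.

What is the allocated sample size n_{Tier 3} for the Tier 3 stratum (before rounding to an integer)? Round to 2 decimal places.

Neyman allocation: nₕ = n·NₕSₕ / Σⱼ NⱼSⱼ.
Σ NⱼSⱼ = 19268·12.8 + 17555·9.71 = 417089.45.
n_{Tier 3} = 953·17555·9.71 / 417089.45 = 389.48.

389.48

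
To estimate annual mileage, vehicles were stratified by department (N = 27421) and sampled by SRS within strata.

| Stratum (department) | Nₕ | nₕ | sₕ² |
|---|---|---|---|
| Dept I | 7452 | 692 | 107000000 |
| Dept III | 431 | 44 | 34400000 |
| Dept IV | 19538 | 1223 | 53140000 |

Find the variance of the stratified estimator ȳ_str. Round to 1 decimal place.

Var(ȳ_str) = Σₕ Wₕ²(1 − fₕ)sₕ²/nₕ with Wₕ = Nₕ/N, N = 27421.
Dept I: Wₕ = 0.27176252; term = 0.27176252²·(1 − 0.09286098)·107000000/692 = 10359.306.
Dept III: Wₕ = 0.01571788; term = 0.01571788²·(1 − 0.10208817)·34400000/44 = 173.43128.
Dept IV: Wₕ = 0.71251960; term = 0.71251960²·(1 − 0.06259597)·53140000/1223 = 20678.334.
Sum = 31211.071.

31211.1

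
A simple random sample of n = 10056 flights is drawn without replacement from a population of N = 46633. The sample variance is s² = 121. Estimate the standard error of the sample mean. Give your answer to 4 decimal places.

0.0971

Under SRS without replacement, Var(ȳ) = (1 − f)·s²/n with f = n/N = 10056/46633 = 0.21564128.
Var(ȳ) = (1 − 0.21564128)·121/10056 = 0.78435872·0.012032617 = 0.0094378883.
SE(ȳ) = √(0.0094378883) = 0.0971.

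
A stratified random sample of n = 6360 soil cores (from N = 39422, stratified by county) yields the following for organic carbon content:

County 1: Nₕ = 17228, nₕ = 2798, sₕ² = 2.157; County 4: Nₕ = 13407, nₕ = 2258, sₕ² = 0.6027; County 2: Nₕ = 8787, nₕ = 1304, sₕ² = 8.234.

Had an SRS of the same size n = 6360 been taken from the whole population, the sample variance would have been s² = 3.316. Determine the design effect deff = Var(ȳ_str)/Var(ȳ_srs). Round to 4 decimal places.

0.9517

Var(ȳ_str) = Σ Wₕ²(1−fₕ)sₕ²/nₕ with Wₕ = Nₕ/39422:
  County 1: (17228/39422)²·(1−2798/17228)·2.157/2798 = 1.2331796 × 10^-4
  County 4: (13407/39422)²·(1−2258/13407)·0.6027/2258 = 2.5672459 × 10^-5
  County 2: (8787/39422)²·(1−1304/8787)·8.234/1304 = 2.6716055 × 10^-4
  → Var(ȳ_str) = 4.1615097 × 10^-4.
Var(ȳ_srs) = (1 − 6360/39422)·3.316/6360 = 4.3726818 × 10^-4.
deff = (4.1615097 × 10^-4) / (4.3726818 × 10^-4) = 0.9517.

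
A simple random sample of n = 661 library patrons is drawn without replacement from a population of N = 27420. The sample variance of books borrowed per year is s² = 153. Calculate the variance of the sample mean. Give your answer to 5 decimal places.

0.22589

Under SRS without replacement, Var(ȳ) = (1 − f)·s²/n with f = n/N = 661/27420 = 0.02410649.
Var(ȳ) = (1 − 0.02410649)·153/661 = 0.97589351·0.23146747 = 0.2258876.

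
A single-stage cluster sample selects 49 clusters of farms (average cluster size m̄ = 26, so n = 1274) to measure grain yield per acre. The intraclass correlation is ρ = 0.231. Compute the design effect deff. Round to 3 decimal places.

deff = 1 + (26 − 1)·0.231 = 1 + 5.775 = 6.775.

6.775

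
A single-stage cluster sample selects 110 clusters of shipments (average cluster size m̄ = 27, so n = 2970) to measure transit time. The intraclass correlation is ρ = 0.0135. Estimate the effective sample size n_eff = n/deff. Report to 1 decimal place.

deff = 1 + (27 − 1)·0.0135 = 1 + 0.351 = 1.351.
n_eff = 2970 / 1.351 = 2198.4.

2198.4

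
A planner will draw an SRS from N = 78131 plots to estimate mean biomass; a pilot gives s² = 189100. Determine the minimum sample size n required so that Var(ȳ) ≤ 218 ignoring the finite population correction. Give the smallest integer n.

868

Without fpc, n₀ = s²/D = 189100/218 = 867.4312.
Rounding up, n = 868.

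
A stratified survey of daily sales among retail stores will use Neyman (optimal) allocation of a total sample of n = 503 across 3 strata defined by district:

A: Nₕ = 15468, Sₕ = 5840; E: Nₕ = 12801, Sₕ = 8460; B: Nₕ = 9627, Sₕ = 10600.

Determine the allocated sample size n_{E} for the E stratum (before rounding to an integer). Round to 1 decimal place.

Neyman allocation: nₕ = n·NₕSₕ / Σⱼ NⱼSⱼ.
Σ NⱼSⱼ = 15468·5840 + 12801·8460 + 9627·10600 = 3.0067578 × 10^8.
n_{E} = 503·12801·8460 / (3.0067578 × 10^8) = 181.2.

181.2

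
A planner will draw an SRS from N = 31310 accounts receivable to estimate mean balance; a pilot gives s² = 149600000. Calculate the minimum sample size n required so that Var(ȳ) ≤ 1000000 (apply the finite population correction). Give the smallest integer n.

149

Without fpc, n₀ = s²/D = 149600000/1000000 = 149.6000.
With fpc, (1 − n/N)·s²/n ≤ D requires n ≥ n₀/(1 + n₀/N) = 149.6000/(1 + 149.6000/31310) = 148.8886.
Rounding up, n = 149.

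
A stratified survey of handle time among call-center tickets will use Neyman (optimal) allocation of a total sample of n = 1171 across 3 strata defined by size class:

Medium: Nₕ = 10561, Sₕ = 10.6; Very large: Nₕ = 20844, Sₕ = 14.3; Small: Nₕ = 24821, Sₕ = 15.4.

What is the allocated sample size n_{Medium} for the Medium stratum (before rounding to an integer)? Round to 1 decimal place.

165.5

Neyman allocation: nₕ = n·NₕSₕ / Σⱼ NⱼSⱼ.
Σ NⱼSⱼ = 10561·10.6 + 20844·14.3 + 24821·15.4 = 792259.2.
n_{Medium} = 1171·10561·10.6 / 792259.2 = 165.5.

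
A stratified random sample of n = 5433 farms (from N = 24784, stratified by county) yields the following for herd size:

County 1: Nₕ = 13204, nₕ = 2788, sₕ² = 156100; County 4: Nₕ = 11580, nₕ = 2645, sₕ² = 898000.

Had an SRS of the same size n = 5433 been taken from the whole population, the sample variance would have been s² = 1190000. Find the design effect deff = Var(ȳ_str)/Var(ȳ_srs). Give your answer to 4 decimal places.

0.4077

Var(ȳ_str) = Σ Wₕ²(1−fₕ)sₕ²/nₕ with Wₕ = Nₕ/24784:
  County 1: (13204/24784)²·(1−2788/13204)·156100/2788 = 12.536428
  County 4: (11580/24784)²·(1−2645/11580)·898000/2645 = 57.188799
  → Var(ȳ_str) = 69.725227.
Var(ȳ_srs) = (1 − 5433/24784)·1190000/5433 = 171.01699.
deff = 69.725227 / 171.01699 = 0.4077.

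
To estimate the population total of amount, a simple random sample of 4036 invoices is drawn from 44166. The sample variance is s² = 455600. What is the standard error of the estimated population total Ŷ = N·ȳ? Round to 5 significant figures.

Var(Ŷ) = N²·Var(ȳ) = N²·(1 − n/N)·s²/n.
f = 4036/44166 = 0.09138251; Var(ȳ) = 0.90861749·455600/4036 = 102.56842.
Var(Ŷ) = 44166² · 102.56842 = 2.0007361 × 10^11.
SE(Ŷ) = √(2.0007361 × 10^11) = 447300.

447300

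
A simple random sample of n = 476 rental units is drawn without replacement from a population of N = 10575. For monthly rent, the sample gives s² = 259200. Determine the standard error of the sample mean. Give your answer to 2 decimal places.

22.80

Under SRS without replacement, Var(ȳ) = (1 − f)·s²/n with f = n/N = 476/10575 = 0.04501182.
Var(ȳ) = (1 − 0.04501182)·259200/476 = 0.95498818·544.53782 = 520.02718.
SE(ȳ) = √(520.02718) = 22.80.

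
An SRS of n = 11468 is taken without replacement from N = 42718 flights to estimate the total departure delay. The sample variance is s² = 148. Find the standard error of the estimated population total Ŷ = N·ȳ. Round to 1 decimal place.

4150.7

Var(Ŷ) = N²·Var(ȳ) = N²·(1 − n/N)·s²/n.
f = 11468/42718 = 0.26845826; Var(ȳ) = 0.73154174·148/11468 = 0.0094408944.
Var(Ŷ) = 42718² · 0.0094408944 = 1.7228004 × 10^7.
SE(Ŷ) = √(1.7228004 × 10^7) = 4150.7.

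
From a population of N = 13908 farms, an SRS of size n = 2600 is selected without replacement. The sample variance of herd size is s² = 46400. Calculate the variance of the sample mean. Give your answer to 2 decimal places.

Under SRS without replacement, Var(ȳ) = (1 − f)·s²/n with f = n/N = 2600/13908 = 0.18694277.
Var(ȳ) = (1 − 0.18694277)·46400/2600 = 0.81305723·17.846154 = 14.509944.

14.51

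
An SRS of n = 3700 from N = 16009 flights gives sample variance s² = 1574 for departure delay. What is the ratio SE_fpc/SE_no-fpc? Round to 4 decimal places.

f = n/N = 3700/16009 = 0.23112000.
SE_no-fpc = √(s²/n) = 0.6522311; SE_fpc = √((1−f)s²/n) = 0.57191408.
Ratio = √(1−f) = 0.87685803.

0.8769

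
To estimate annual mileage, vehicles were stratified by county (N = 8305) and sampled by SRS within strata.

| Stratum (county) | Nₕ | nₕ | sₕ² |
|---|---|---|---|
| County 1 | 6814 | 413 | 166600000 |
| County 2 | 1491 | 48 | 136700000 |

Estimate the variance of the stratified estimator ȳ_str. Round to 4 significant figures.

343900

Var(ȳ_str) = Σₕ Wₕ²(1 − fₕ)sₕ²/nₕ with Wₕ = Nₕ/N, N = 8305.
County 1: Wₕ = 0.82046960; term = 0.82046960²·(1 − 0.06061051)·166600000/413 = 255091.29.
County 2: Wₕ = 0.17953040; term = 0.17953040²·(1 − 0.03219316)·136700000/48 = 88836.61.
Sum = 343927.9.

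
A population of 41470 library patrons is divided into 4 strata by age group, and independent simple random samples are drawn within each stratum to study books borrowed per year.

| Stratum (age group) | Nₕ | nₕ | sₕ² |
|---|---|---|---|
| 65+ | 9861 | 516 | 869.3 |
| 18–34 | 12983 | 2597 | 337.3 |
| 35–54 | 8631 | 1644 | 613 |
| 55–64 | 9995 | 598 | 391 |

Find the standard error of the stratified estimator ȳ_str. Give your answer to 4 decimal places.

Var(ȳ_str) = Σₕ Wₕ²(1 − fₕ)sₕ²/nₕ with Wₕ = Nₕ/N, N = 41470.
65+: Wₕ = 0.23778635; term = 0.23778635²·(1 − 0.05232735)·869.3/516 = 0.090271814.
18–34: Wₕ = 0.31306969; term = 0.31306969²·(1 − 0.20003081)·337.3/2597 = 0.010183562.
35–54: Wₕ = 0.20812636; term = 0.20812636²·(1 − 0.19047619)·613/1644 = 0.013075023.
55–64: Wₕ = 0.24101760; term = 0.24101760²·(1 − 0.05982991)·391/598 = 0.035709151.
Sum = 0.14923955.
SE = √(0.14923955) = 0.3863.

0.3863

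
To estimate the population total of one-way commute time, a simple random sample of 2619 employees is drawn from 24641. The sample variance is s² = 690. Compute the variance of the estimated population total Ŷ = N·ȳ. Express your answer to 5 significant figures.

Var(Ŷ) = N²·Var(ȳ) = N²·(1 − n/N)·s²/n.
f = 2619/24641 = 0.10628627; Var(ȳ) = 0.89371373·690/2619 = 0.23545723.
Var(Ŷ) = 24641² · 0.23545723 = 1.4296466 × 10^8.

1.4296 × 10^8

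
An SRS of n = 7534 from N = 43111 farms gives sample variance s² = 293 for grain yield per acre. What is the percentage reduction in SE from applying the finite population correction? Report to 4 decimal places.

f = n/N = 7534/43111 = 0.17475818.
SE_no-fpc = √(s²/n) = 0.1972064; SE_fpc = √((1−f)s²/n) = 0.17914786.
Ratio = √(1−f) = 0.90842821. Reduction = 100·(1 − 0.90842821) = 9.1572%.

9.1572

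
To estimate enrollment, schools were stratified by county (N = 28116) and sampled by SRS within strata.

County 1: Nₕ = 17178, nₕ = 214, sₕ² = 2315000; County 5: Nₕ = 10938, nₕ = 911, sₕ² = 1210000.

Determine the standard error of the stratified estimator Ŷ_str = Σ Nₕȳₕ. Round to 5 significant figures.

1.8161 × 10^6

Var(Ŷ_str) = Σₕ Nₕ²(1 − fₕ)sₕ²/nₕ.
County 1: 17178²·(1 − 214/17178)·2315000/214 = 3.1523765 × 10^12.
County 5: 10938²·(1 − 911/10938)·1210000/911 = 1.4567195 × 10^11.
Sum = 3.2980485 × 10^12.
SE = √(3.2980485 × 10^12) = 1.8161 × 10^6.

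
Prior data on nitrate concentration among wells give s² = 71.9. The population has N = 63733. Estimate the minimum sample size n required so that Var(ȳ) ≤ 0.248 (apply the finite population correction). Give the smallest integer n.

289

Without fpc, n₀ = s²/D = 71.9/0.248 = 289.9194.
With fpc, (1 − n/N)·s²/n ≤ D requires n ≥ n₀/(1 + n₀/N) = 289.9194/(1 + 289.9194/63733) = 288.6065.
Rounding up, n = 289.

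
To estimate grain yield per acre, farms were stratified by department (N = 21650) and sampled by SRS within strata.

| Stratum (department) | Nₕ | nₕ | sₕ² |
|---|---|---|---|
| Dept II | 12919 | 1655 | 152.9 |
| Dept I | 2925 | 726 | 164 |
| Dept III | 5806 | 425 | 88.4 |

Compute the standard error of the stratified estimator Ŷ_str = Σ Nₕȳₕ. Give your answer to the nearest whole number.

4626

Var(Ŷ_str) = Σₕ Nₕ²(1 − fₕ)sₕ²/nₕ.
Dept II: 12919²·(1 − 1655/12919)·152.9/1655 = 1.3444078 × 10^7.
Dept I: 2925²·(1 − 726/2925)·164/726 = 1.4529756 × 10^6.
Dept III: 5806²·(1 − 425/5806)·88.4/425 = 6.4983539 × 10^6.
Sum = 2.1395408 × 10^7.
SE = √(2.1395408 × 10^7) = 4626.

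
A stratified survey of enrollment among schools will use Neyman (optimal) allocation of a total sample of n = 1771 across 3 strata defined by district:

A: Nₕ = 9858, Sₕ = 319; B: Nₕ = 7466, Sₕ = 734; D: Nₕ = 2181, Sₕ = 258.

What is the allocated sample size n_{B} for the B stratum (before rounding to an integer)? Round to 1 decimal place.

Neyman allocation: nₕ = n·NₕSₕ / Σⱼ NⱼSⱼ.
Σ NⱼSⱼ = 9858·319 + 7466·734 + 2181·258 = 9.187444 × 10^6.
n_{B} = 1771·7466·734 / (9.187444 × 10^6) = 1056.4.

1056.4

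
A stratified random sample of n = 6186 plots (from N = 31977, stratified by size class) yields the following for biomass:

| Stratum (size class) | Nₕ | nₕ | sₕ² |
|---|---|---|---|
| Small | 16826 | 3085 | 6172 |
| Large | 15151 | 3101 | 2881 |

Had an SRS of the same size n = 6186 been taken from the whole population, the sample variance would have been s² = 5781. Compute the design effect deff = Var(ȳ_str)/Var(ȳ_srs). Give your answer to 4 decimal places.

Var(ȳ_str) = Σ Wₕ²(1−fₕ)sₕ²/nₕ with Wₕ = Nₕ/31977:
  Small: (16826/31977)²·(1−3085/16826)·6172/3085 = 0.45237077
  Large: (15151/31977)²·(1−3101/15151)·2881/3101 = 0.16588014
  → Var(ȳ_str) = 0.61825091.
Var(ȳ_srs) = (1 − 6186/31977)·5781/6186 = 0.75374339.
deff = 0.61825091 / 0.75374339 = 0.8202.

0.8202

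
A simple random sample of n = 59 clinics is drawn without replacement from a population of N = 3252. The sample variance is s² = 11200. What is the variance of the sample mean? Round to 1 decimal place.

186.4

Under SRS without replacement, Var(ȳ) = (1 − f)·s²/n with f = n/N = 59/3252 = 0.01814268.
Var(ȳ) = (1 − 0.01814268)·11200/59 = 0.98185732·189.83051 = 186.38647.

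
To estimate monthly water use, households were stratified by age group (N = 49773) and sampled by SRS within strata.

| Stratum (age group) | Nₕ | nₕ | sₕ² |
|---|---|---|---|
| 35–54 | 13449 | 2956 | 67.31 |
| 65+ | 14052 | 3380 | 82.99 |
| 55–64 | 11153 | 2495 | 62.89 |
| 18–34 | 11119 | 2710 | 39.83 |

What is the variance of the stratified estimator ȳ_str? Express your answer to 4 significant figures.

0.004321

Var(ȳ_str) = Σₕ Wₕ²(1 − fₕ)sₕ²/nₕ with Wₕ = Nₕ/N, N = 49773.
35–54: Wₕ = 0.27020674; term = 0.27020674²·(1 − 0.21979329)·67.31/2956 = 0.0012971111.
65+: Wₕ = 0.28232174; term = 0.28232174²·(1 − 0.24053516)·82.99/3380 = 0.0014862963.
55–64: Wₕ = 0.22407731; term = 0.22407731²·(1 − 0.22370663)·62.89/2495 = 9.825003 × 10^-4.
18–34: Wₕ = 0.22339421; term = 0.22339421²·(1 − 0.24372695)·39.83/2710 = 5.5470676 × 10^-4.
Sum = 0.0043206145.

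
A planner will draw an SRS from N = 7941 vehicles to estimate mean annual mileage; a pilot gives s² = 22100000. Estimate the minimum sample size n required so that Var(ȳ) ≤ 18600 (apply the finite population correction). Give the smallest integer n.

Without fpc, n₀ = s²/D = 22100000/18600 = 1188.1720.
With fpc, (1 − n/N)·s²/n ≤ D requires n ≥ n₀/(1 + n₀/N) = 1188.1720/(1 + 1188.1720/7941) = 1033.5301.
Rounding up, n = 1034.

1034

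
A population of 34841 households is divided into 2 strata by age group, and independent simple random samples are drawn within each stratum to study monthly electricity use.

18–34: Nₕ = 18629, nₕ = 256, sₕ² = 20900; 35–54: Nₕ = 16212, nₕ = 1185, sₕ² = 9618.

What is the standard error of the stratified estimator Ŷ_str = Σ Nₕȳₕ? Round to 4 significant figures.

Var(Ŷ_str) = Σₕ Nₕ²(1 − fₕ)sₕ²/nₕ.
18–34: 18629²·(1 − 256/18629)·20900/256 = 2.7943187 × 10^10.
35–54: 16212²·(1 − 1185/16212)·9618/1185 = 1.9773125 × 10^9.
Sum = 2.99205 × 10^10.
SE = √(2.99205 × 10^10) = 173000.

173000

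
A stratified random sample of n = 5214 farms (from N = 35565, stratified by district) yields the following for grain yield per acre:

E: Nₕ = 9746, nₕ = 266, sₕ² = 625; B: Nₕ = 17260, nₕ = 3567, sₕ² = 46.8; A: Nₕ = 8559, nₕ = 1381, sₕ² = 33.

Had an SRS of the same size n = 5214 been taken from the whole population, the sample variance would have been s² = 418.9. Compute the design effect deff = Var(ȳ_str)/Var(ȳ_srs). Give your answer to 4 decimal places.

Var(ȳ_str) = Σ Wₕ²(1−fₕ)sₕ²/nₕ with Wₕ = Nₕ/35565:
  E: (9746/35565)²·(1−266/9746)·625/266 = 0.17162775
  B: (17260/35565)²·(1−3567/17260)·46.8/3567 = 0.0024515261
  A: (8559/35565)²·(1−1381/8559)·33/1381 = 0.0011606496
  → Var(ȳ_str) = 0.17523993.
Var(ȳ_srs) = (1 − 5214/35565)·418.9/5214 = 0.068562955.
deff = 0.17523993 / 0.068562955 = 2.5559.

2.5559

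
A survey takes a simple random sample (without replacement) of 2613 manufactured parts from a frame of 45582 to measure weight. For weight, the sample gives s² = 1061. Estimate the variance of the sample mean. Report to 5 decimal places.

Under SRS without replacement, Var(ȳ) = (1 − f)·s²/n with f = n/N = 2613/45582 = 0.05732526.
Var(ȳ) = (1 − 0.05732526)·1061/2613 = 0.94267474·0.40604669 = 0.38276996.

0.38277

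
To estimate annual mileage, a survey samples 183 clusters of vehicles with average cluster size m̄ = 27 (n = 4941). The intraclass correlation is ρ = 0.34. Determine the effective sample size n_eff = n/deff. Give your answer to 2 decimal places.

502.13

deff = 1 + (27 − 1)·0.34 = 1 + 8.84 = 9.84.
n_eff = 4941 / 9.84 = 502.13.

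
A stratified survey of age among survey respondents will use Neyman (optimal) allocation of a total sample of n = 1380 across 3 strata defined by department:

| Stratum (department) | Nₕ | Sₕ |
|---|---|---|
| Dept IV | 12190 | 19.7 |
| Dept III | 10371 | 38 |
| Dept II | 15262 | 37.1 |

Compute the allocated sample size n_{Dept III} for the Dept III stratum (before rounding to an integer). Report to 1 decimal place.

Neyman allocation: nₕ = n·NₕSₕ / Σⱼ NⱼSⱼ.
Σ NⱼSⱼ = 12190·19.7 + 10371·38 + 15262·37.1 = 1.2004612 × 10^6.
n_{Dept III} = 1380·10371·38 / (1.2004612 × 10^6) = 453.0.

453.0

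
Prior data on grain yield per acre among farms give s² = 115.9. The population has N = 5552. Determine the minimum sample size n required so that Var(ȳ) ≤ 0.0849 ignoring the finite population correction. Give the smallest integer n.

1366

Without fpc, n₀ = s²/D = 115.9/0.0849 = 1365.1355.
Rounding up, n = 1366.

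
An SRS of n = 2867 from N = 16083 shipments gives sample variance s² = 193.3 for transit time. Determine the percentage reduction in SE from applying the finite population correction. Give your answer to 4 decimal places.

f = n/N = 2867/16083 = 0.17826276.
SE_no-fpc = √(s²/n) = 0.25965822; SE_fpc = √((1−f)s²/n) = 0.23537946.
Ratio = √(1−f) = 0.90649724. Reduction = 100·(1 − 0.90649724) = 9.3503%.

9.3503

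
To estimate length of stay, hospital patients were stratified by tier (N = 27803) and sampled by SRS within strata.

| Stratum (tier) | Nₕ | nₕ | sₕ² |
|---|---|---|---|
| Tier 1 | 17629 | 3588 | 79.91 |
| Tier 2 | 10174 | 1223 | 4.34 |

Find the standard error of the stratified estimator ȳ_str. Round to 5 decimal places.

Var(ȳ_str) = Σₕ Wₕ²(1 − fₕ)sₕ²/nₕ with Wₕ = Nₕ/N, N = 27803.
Tier 1: Wₕ = 0.63406827; term = 0.63406827²·(1 − 0.20352828)·79.91/3588 = 0.0071316676.
Tier 2: Wₕ = 0.36593173; term = 0.36593173²·(1 − 0.12020837)·4.34/1223 = 4.1806445 × 10^-4.
Sum = 0.0075497321.
SE = √(0.0075497321) = 0.08689.

0.08689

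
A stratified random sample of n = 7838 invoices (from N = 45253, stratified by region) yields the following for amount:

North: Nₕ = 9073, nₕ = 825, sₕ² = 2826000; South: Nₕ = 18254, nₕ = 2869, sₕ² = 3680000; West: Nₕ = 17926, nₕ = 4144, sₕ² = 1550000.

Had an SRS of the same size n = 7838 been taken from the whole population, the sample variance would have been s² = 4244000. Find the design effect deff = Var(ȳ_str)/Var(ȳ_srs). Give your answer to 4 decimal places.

Var(ȳ_str) = Σ Wₕ²(1−fₕ)sₕ²/nₕ with Wₕ = Nₕ/45253:
  North: (9073/45253)²·(1−825/9073)·2826000/825 = 125.17656
  South: (18254/45253)²·(1−2869/18254)·3680000/2869 = 175.90495
  West: (17926/45253)²·(1−4144/17926)·1550000/4144 = 45.124545
  → Var(ȳ_str) = 346.20606.
Var(ȳ_srs) = (1 − 7838/45253)·4244000/7838 = 447.68082.
deff = 346.20606 / 447.68082 = 0.7733.

0.7733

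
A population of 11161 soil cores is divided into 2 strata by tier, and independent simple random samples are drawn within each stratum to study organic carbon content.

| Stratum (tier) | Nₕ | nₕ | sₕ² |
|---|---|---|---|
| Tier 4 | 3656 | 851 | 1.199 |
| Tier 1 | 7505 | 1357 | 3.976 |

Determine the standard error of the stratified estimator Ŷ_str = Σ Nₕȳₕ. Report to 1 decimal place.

Var(Ŷ_str) = Σₕ Nₕ²(1 − fₕ)sₕ²/nₕ.
Tier 4: 3656²·(1 − 851/3656)·1.199/851 = 14448.697.
Tier 1: 7505²·(1 − 1357/7505)·3.976/1357 = 135192.03.
Sum = 149640.73.
SE = √(149640.73) = 386.8.

386.8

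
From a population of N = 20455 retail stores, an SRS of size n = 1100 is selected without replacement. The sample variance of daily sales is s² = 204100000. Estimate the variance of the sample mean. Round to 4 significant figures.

Under SRS without replacement, Var(ȳ) = (1 − f)·s²/n with f = n/N = 1100/20455 = 0.05377658.
Var(ȳ) = (1 − 0.05377658)·204100000/1100 = 0.94622342·185545.45 = 175567.45.

175600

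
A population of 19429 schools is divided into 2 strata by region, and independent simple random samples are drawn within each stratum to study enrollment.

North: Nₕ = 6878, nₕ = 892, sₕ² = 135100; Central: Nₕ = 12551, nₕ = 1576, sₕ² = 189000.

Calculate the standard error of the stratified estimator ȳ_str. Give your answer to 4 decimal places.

7.7640

Var(ȳ_str) = Σₕ Wₕ²(1 − fₕ)sₕ²/nₕ with Wₕ = Nₕ/N, N = 19429.
North: Wₕ = 0.35400690; term = 0.35400690²·(1 − 0.12968886)·135100/892 = 16.51918.
Central: Wₕ = 0.64599310; term = 0.64599310²·(1 − 0.12556768)·189000/1576 = 43.761032.
Sum = 60.280212.
SE = √(60.280212) = 7.7640.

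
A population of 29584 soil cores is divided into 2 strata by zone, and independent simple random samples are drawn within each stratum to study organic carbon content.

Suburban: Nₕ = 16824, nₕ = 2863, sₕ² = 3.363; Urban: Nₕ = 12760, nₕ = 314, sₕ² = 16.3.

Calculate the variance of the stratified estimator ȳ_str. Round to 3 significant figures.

Var(ȳ_str) = Σₕ Wₕ²(1 − fₕ)sₕ²/nₕ with Wₕ = Nₕ/N, N = 29584.
Suburban: Wₕ = 0.56868578; term = 0.56868578²·(1 − 0.17017356)·3.363/2863 = 3.1523724 × 10^-4.
Urban: Wₕ = 0.43131422; term = 0.43131422²·(1 − 0.02460815)·16.3/314 = 0.0094194304.
Sum = 0.0097346676.

0.00973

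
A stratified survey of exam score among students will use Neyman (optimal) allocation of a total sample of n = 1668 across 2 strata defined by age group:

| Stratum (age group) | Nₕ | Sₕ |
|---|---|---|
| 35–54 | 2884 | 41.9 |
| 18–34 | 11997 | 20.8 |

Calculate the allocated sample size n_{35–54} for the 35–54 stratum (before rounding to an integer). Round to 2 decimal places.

Neyman allocation: nₕ = n·NₕSₕ / Σⱼ NⱼSⱼ.
Σ NⱼSⱼ = 2884·41.9 + 11997·20.8 = 370377.2.
n_{35–54} = 1668·2884·41.9 / 370377.2 = 544.20.

544.20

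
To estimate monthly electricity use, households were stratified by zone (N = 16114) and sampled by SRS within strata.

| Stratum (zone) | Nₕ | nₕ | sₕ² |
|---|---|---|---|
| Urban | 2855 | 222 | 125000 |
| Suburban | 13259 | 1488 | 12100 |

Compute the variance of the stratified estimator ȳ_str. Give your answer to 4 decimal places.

21.1884

Var(ȳ_str) = Σₕ Wₕ²(1 − fₕ)sₕ²/nₕ with Wₕ = Nₕ/N, N = 16114.
Urban: Wₕ = 0.17717513; term = 0.17717513²·(1 − 0.07775832)·125000/222 = 16.300739.
Suburban: Wₕ = 0.82282487; term = 0.82282487²·(1 − 0.11222566)·12100/1488 = 4.8876472.
Sum = 21.188386.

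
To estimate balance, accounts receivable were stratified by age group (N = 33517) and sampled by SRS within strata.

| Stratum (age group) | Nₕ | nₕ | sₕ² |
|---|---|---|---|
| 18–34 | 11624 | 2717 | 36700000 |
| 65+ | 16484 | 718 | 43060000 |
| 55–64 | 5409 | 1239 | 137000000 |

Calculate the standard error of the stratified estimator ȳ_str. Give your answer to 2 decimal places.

Var(ȳ_str) = Σₕ Wₕ²(1 − fₕ)sₕ²/nₕ with Wₕ = Nₕ/N, N = 33517.
18–34: Wₕ = 0.34680908; term = 0.34680908²·(1 − 0.23374054)·36700000/2717 = 1244.8964.
65+: Wₕ = 0.49181013; term = 0.49181013²·(1 − 0.04355739)·43060000/718 = 13874.056.
55–64: Wₕ = 0.16138079; term = 0.16138079²·(1 − 0.22906267)·137000000/1239 = 2220.0974.
Sum = 17339.05.
SE = √(17339.05) = 131.68.

131.68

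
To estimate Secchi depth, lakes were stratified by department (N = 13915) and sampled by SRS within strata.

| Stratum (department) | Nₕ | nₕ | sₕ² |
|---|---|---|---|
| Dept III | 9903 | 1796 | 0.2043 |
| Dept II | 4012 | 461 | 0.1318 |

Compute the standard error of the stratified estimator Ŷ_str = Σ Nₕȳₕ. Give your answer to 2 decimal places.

114.92

Var(Ŷ_str) = Σₕ Nₕ²(1 − fₕ)sₕ²/nₕ.
Dept III: 9903²·(1 − 1796/9903)·0.2043/1796 = 9132.4854.
Dept II: 4012²·(1 − 461/4012)·0.1318/461 = 4073.1095.
Sum = 13205.595.
SE = √(13205.595) = 114.92.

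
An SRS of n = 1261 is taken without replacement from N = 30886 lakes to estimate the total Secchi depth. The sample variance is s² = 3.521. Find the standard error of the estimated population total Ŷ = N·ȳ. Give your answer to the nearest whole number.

1598

Var(Ŷ) = N²·Var(ȳ) = N²·(1 − n/N)·s²/n.
f = 1261/30886 = 0.04082756; Var(ȳ) = 0.95917244·3.521/1261 = 0.0026782285.
Var(Ŷ) = 30886² · 0.0026782285 = 2.5548827 × 10^6.
SE(Ŷ) = √(2.5548827 × 10^6) = 1598.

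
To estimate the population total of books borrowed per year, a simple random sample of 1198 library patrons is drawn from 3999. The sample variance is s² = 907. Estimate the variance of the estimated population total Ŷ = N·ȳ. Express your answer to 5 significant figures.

8.4804 × 10^6

Var(Ŷ) = N²·Var(ȳ) = N²·(1 − n/N)·s²/n.
f = 1198/3999 = 0.29957489; Var(ȳ) = 0.70042511·907/1198 = 0.53028846.
Var(Ŷ) = 3999² · 0.53028846 = 8.4803736 × 10^6.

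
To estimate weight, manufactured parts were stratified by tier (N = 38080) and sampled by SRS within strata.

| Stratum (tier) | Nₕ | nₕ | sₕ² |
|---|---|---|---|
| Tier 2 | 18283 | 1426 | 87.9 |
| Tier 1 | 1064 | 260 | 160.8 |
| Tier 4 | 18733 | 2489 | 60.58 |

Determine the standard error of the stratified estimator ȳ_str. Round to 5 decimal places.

0.13628

Var(ȳ_str) = Σₕ Wₕ²(1 − fₕ)sₕ²/nₕ with Wₕ = Nₕ/N, N = 38080.
Tier 2: Wₕ = 0.48012080; term = 0.48012080²·(1 − 0.07799595)·87.9/1426 = 0.013100963.
Tier 1: Wₕ = 0.02794118; term = 0.02794118²·(1 − 0.24436090)·160.8/260 = 3.648518 × 10^-4.
Tier 4: Wₕ = 0.49193803; term = 0.49193803²·(1 − 0.13286713)·60.58/2489 = 0.0051075286.
Sum = 0.018573343.
SE = √(0.018573343) = 0.13628.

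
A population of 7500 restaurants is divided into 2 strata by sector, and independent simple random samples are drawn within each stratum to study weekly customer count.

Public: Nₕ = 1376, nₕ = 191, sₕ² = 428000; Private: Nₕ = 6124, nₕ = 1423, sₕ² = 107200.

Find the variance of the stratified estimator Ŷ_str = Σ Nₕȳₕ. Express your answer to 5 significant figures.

5.8226 × 10^9

Var(Ŷ_str) = Σₕ Nₕ²(1 − fₕ)sₕ²/nₕ.
Public: 1376²·(1 − 191/1376)·428000/191 = 3.6538203 × 10^9.
Private: 6124²·(1 − 1423/6124)·107200/1423 = 2.1687791 × 10^9.
Sum = 5.8225994 × 10^9.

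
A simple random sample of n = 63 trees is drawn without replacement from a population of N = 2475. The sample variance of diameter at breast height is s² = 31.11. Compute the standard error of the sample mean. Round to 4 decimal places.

Under SRS without replacement, Var(ȳ) = (1 − f)·s²/n with f = n/N = 63/2475 = 0.02545455.
Var(ȳ) = (1 − 0.02545455)·31.11/63 = 0.97454545·0.49380952 = 0.48123983.
SE(ȳ) = √(0.48123983) = 0.6937.

0.6937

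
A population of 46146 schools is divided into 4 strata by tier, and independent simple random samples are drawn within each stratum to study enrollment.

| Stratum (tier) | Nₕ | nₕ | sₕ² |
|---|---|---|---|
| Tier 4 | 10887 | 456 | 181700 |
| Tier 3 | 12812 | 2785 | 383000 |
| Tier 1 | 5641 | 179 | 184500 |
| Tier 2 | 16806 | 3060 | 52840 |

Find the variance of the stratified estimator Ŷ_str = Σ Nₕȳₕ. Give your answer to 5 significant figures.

Var(Ŷ_str) = Σₕ Nₕ²(1 − fₕ)sₕ²/nₕ.
Tier 4: 10887²·(1 − 456/10887)·181700/456 = 4.5250591 × 10^10.
Tier 3: 12812²·(1 − 2785/12812)·383000/2785 = 1.7666948 × 10^10.
Tier 1: 5641²·(1 − 179/5641)·184500/179 = 3.1757853 × 10^10.
Tier 2: 16806²·(1 − 3060/16806)·52840/3060 = 3.9891657 × 10^9.
Sum = 9.8664558 × 10^10.

9.8665 × 10^10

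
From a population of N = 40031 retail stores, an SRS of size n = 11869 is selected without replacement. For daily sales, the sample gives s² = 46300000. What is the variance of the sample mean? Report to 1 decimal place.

2744.3

Under SRS without replacement, Var(ȳ) = (1 − f)·s²/n with f = n/N = 11869/40031 = 0.29649522.
Var(ȳ) = (1 − 0.29649522)·46300000/11869 = 0.70350478·3900.9184 = 2744.3147.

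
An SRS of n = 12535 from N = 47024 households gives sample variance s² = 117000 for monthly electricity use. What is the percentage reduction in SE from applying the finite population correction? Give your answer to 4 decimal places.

14.3592

f = n/N = 12535/47024 = 0.26656601.
SE_no-fpc = √(s²/n) = 3.0551375; SE_fpc = √((1−f)s²/n) = 2.616443.
Ratio = √(1−f) = 0.85640761. Reduction = 100·(1 − 0.85640761) = 14.3592%.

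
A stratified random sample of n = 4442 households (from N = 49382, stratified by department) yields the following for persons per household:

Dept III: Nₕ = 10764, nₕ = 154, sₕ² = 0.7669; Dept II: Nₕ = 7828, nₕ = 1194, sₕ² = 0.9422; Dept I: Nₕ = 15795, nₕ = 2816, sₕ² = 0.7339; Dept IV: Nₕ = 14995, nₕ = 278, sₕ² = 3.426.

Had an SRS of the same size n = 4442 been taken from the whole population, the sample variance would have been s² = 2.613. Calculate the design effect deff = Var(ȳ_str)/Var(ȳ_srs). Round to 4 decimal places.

2.5912

Var(ȳ_str) = Σ Wₕ²(1−fₕ)sₕ²/nₕ with Wₕ = Nₕ/49382:
  Dept III: (10764/49382)²·(1−154/10764)·0.7669/154 = 2.3322212 × 10^-4
  Dept II: (7828/49382)²·(1−1194/7828)·0.9422/1194 = 1.6804582 × 10^-5
  Dept I: (15795/49382)²·(1−2816/15795)·0.7339/2816 = 2.1909262 × 10^-5
  Dept IV: (14995/49382)²·(1−278/14995)·3.426/278 = 0.0011152468
  → Var(ȳ_str) = 0.0013871828.
Var(ȳ_srs) = (1 − 4442/49382)·2.613/4442 = 5.3533452 × 10^-4.
deff = 0.0013871828 / (5.3533452 × 10^-4) = 2.5912.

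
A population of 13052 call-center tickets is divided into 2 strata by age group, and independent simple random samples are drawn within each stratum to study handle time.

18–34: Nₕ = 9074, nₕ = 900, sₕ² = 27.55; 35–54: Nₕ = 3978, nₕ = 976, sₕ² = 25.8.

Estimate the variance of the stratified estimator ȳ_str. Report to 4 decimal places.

Var(ȳ_str) = Σₕ Wₕ²(1 − fₕ)sₕ²/nₕ with Wₕ = Nₕ/N, N = 13052.
18–34: Wₕ = 0.69521912; term = 0.69521912²·(1 − 0.09918448)·27.55/900 = 0.013327797.
35–54: Wₕ = 0.30478088; term = 0.30478088²·(1 − 0.24534942)·25.8/976 = 0.0018530674.
Sum = 0.015180864.

0.0152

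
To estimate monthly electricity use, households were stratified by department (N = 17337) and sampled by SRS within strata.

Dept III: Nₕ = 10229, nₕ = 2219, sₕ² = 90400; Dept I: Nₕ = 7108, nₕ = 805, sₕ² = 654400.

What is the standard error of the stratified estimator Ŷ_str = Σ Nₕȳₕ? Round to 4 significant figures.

199400

Var(Ŷ_str) = Σₕ Nₕ²(1 − fₕ)sₕ²/nₕ.
Dept III: 10229²·(1 − 2219/10229)·90400/2219 = 3.3379269 × 10^9.
Dept I: 7108²·(1 − 805/7108)·654400/805 = 3.6420184 × 10^10.
Sum = 3.9758111 × 10^10.
SE = √(3.9758111 × 10^10) = 199400.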